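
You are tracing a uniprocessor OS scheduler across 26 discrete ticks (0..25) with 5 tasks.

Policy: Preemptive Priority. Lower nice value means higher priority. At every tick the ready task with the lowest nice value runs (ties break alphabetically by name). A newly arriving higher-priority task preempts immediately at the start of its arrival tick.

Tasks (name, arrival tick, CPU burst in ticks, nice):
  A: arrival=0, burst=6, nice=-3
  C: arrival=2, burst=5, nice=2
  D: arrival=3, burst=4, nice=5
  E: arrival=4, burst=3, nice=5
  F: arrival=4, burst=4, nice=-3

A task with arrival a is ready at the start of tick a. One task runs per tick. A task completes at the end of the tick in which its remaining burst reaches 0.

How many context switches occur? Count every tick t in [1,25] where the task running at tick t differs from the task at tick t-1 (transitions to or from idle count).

t=0: ready={A} → run A
t=1: ready={A} → run A
t=2: ready={A,C} → run A
t=3: ready={A,C,D} → run A
t=4: ready={A,C,D,E,F} → run A
t=5: ready={A,C,D,E,F} → run A
t=6: ready={C,D,E,F} → run F
t=7: ready={C,D,E,F} → run F
t=8: ready={C,D,E,F} → run F
t=9: ready={C,D,E,F} → run F
t=10: ready={C,D,E} → run C
t=11: ready={C,D,E} → run C
t=12: ready={C,D,E} → run C
t=13: ready={C,D,E} → run C
t=14: ready={C,D,E} → run C
t=15: ready={D,E} → run D
t=16: ready={D,E} → run D
t=17: ready={D,E} → run D
t=18: ready={D,E} → run D
t=19: ready={E} → run E
t=20: ready={E} → run E
t=21: ready={E} → run E
t=22: (idle)
t=23: (idle)
t=24: (idle)
t=25: (idle)

context switches = 5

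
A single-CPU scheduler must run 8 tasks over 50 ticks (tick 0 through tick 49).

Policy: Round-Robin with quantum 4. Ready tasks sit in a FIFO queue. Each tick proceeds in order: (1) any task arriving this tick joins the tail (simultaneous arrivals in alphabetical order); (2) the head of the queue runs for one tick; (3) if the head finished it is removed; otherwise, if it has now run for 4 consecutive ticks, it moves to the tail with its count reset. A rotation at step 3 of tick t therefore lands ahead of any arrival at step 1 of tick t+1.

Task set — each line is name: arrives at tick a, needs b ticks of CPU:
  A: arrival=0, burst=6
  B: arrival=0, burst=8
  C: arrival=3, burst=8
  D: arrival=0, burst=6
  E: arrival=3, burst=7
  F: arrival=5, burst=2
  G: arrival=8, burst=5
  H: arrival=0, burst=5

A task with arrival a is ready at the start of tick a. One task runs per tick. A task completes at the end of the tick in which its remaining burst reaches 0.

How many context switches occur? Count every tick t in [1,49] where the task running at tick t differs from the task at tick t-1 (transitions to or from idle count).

context switches = 15

t=0: queue=[A,B,D,H] q_used=0 → run A
t=1: queue=[A,B,D,H] q_used=1 → run A
t=2: queue=[A,B,D,H] q_used=2 → run A
t=3: queue=[A,B,D,H,C,E] q_used=3 → run A
t=4: queue=[B,D,H,C,E,A] q_used=0 → run B
t=5: queue=[B,D,H,C,E,A,F] q_used=1 → run B
t=6: queue=[B,D,H,C,E,A,F] q_used=2 → run B
t=7: queue=[B,D,H,C,E,A,F] q_used=3 → run B
t=8: queue=[D,H,C,E,A,F,B,G] q_used=0 → run D
t=9: queue=[D,H,C,E,A,F,B,G] q_used=1 → run D
t=10: queue=[D,H,C,E,A,F,B,G] q_used=2 → run D
t=11: queue=[D,H,C,E,A,F,B,G] q_used=3 → run D
t=12: queue=[H,C,E,A,F,B,G,D] q_used=0 → run H
t=13: queue=[H,C,E,A,F,B,G,D] q_used=1 → run H
t=14: queue=[H,C,E,A,F,B,G,D] q_used=2 → run H
t=15: queue=[H,C,E,A,F,B,G,D] q_used=3 → run H
t=16: queue=[C,E,A,F,B,G,D,H] q_used=0 → run C
t=17: queue=[C,E,A,F,B,G,D,H] q_used=1 → run C
t=18: queue=[C,E,A,F,B,G,D,H] q_used=2 → run C
t=19: queue=[C,E,A,F,B,G,D,H] q_used=3 → run C
t=20: queue=[E,A,F,B,G,D,H,C] q_used=0 → run E
t=21: queue=[E,A,F,B,G,D,H,C] q_used=1 → run E
t=22: queue=[E,A,F,B,G,D,H,C] q_used=2 → run E
t=23: queue=[E,A,F,B,G,D,H,C] q_used=3 → run E
t=24: queue=[A,F,B,G,D,H,C,E] q_used=0 → run A
t=25: queue=[A,F,B,G,D,H,C,E] q_used=1 → run A
t=26: queue=[F,B,G,D,H,C,E] q_used=0 → run F
t=27: queue=[F,B,G,D,H,C,E] q_used=1 → run F
t=28: queue=[B,G,D,H,C,E] q_used=0 → run B
t=29: queue=[B,G,D,H,C,E] q_used=1 → run B
t=30: queue=[B,G,D,H,C,E] q_used=2 → run B
t=31: queue=[B,G,D,H,C,E] q_used=3 → run B
t=32: queue=[G,D,H,C,E] q_used=0 → run G
t=33: queue=[G,D,H,C,E] q_used=1 → run G
t=34: queue=[G,D,H,C,E] q_used=2 → run G
t=35: queue=[G,D,H,C,E] q_used=3 → run G
t=36: queue=[D,H,C,E,G] q_used=0 → run D
t=37: queue=[D,H,C,E,G] q_used=1 → run D
t=38: queue=[H,C,E,G] q_used=0 → run H
t=39: queue=[C,E,G] q_used=0 → run C
t=40: queue=[C,E,G] q_used=1 → run C
t=41: queue=[C,E,G] q_used=2 → run C
t=42: queue=[C,E,G] q_used=3 → run C
t=43: queue=[E,G] q_used=0 → run E
t=44: queue=[E,G] q_used=1 → run E
t=45: queue=[E,G] q_used=2 → run E
t=46: queue=[G] q_used=0 → run G
t=47: (idle)
t=48: (idle)
t=49: (idle)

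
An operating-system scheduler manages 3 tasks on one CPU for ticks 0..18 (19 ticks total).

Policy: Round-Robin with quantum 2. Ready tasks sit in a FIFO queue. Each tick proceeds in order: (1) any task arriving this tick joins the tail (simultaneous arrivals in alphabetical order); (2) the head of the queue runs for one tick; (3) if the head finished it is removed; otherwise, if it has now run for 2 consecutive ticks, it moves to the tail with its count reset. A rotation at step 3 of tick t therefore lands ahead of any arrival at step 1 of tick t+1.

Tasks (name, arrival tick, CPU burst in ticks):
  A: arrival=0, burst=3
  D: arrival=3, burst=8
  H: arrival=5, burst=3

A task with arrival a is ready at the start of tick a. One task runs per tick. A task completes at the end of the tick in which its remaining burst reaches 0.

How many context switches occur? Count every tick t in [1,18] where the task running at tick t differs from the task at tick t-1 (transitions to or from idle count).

context switches = 6

t=0: queue=[A] q_used=0 → run A
t=1: queue=[A] q_used=1 → run A
t=2: queue=[A] q_used=0 → run A
t=3: queue=[D] q_used=0 → run D
t=4: queue=[D] q_used=1 → run D
t=5: queue=[D,H] q_used=0 → run D
t=6: queue=[D,H] q_used=1 → run D
t=7: queue=[H,D] q_used=0 → run H
t=8: queue=[H,D] q_used=1 → run H
t=9: queue=[D,H] q_used=0 → run D
t=10: queue=[D,H] q_used=1 → run D
t=11: queue=[H,D] q_used=0 → run H
t=12: queue=[D] q_used=0 → run D
t=13: queue=[D] q_used=1 → run D
t=14: (idle)
t=15: (idle)
t=16: (idle)
t=17: (idle)
t=18: (idle)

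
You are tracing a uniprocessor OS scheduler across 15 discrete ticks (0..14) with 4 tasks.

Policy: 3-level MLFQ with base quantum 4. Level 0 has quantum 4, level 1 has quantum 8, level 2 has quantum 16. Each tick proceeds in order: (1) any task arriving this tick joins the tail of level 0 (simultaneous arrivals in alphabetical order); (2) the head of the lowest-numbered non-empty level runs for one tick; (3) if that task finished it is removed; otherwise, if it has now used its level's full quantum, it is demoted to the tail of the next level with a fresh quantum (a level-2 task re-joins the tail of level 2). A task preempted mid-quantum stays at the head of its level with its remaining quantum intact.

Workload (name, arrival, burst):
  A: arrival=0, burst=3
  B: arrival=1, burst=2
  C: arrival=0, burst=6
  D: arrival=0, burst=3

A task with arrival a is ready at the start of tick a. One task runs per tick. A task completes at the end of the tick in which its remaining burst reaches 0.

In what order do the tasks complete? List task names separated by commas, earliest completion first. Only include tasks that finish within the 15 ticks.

completion order = A, D, B, C

t=0: L0/L1/L2 = ACD/-/- → run A
t=1: L0/L1/L2 = ACDB/-/- → run A
t=2: L0/L1/L2 = ACDB/-/- → run A
t=3: L0/L1/L2 = CDB/-/- → run C
t=4: L0/L1/L2 = CDB/-/- → run C
t=5: L0/L1/L2 = CDB/-/- → run C
t=6: L0/L1/L2 = CDB/-/- → run C
t=7: L0/L1/L2 = DB/C/- → run D
t=8: L0/L1/L2 = DB/C/- → run D
t=9: L0/L1/L2 = DB/C/- → run D
t=10: L0/L1/L2 = B/C/- → run B
t=11: L0/L1/L2 = B/C/- → run B
t=12: L0/L1/L2 = -/C/- → run C
t=13: L0/L1/L2 = -/C/- → run C
t=14: (idle)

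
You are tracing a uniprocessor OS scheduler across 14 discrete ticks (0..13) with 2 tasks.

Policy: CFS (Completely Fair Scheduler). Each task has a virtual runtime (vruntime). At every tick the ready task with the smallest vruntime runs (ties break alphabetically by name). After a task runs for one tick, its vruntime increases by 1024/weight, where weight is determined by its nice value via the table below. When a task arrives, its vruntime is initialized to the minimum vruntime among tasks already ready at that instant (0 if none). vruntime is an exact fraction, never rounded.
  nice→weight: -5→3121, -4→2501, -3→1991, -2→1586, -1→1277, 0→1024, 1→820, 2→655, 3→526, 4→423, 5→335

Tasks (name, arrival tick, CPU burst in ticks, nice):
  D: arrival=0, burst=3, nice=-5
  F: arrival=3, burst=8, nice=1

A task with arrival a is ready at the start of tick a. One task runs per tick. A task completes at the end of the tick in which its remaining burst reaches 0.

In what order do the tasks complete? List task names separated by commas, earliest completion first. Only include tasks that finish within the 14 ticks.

t=0: vr[D=0] → run D
t=1: vr[D=1024/3121] → run D
t=2: vr[D=2048/3121] → run D
t=3: vr[F=0] → run F
t=4: vr[F=256/205] → run F
t=5: vr[F=512/205] → run F
t=6: vr[F=768/205] → run F
t=7: vr[F=1024/205] → run F
t=8: vr[F=256/41] → run F
t=9: vr[F=1536/205] → run F
t=10: vr[F=1792/205] → run F
t=11: (idle)
t=12: (idle)
t=13: (idle)

completion order = D, F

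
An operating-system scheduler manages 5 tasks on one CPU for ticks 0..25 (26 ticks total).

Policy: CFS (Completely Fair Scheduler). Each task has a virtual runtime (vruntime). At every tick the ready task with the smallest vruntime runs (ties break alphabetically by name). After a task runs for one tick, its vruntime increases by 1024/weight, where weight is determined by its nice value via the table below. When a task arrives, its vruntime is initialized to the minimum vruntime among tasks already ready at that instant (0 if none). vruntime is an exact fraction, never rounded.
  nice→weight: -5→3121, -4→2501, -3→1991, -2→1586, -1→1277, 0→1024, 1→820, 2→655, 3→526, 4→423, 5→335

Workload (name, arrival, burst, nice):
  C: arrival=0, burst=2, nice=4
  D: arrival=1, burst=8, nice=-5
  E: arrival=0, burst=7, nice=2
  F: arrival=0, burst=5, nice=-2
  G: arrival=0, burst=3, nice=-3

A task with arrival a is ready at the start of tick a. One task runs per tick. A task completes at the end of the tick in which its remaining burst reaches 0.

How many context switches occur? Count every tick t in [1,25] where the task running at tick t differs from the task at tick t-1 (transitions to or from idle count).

t=0: vr[C=0 E=0 F=0 G=0] → run C
t=1: vr[C=1024/423 D=0 E=0 F=0 G=0] → run D
t=2: vr[C=1024/423 D=1024/3121 E=0 F=0 G=0] → run E
t=3: vr[C=1024/423 D=1024/3121 E=1024/655 F=0 G=0] → run F
t=4: vr[C=1024/423 D=1024/3121 E=1024/655 F=512/793 G=0] → run G
t=5: vr[C=1024/423 D=1024/3121 E=1024/655 F=512/793 G=1024/1991] → run D
t=6: vr[C=1024/423 D=2048/3121 E=1024/655 F=512/793 G=1024/1991] → run G
t=7: vr[C=1024/423 D=2048/3121 E=1024/655 F=512/793 G=2048/1991] → run F
t=8: vr[C=1024/423 D=2048/3121 E=1024/655 F=1024/793 G=2048/1991] → run D
t=9: vr[C=1024/423 D=3072/3121 E=1024/655 F=1024/793 G=2048/1991] → run D
t=10: vr[C=1024/423 D=4096/3121 E=1024/655 F=1024/793 G=2048/1991] → run G
t=11: vr[C=1024/423 D=4096/3121 E=1024/655 F=1024/793] → run F
t=12: vr[C=1024/423 D=4096/3121 E=1024/655 F=1536/793] → run D
t=13: vr[C=1024/423 D=5120/3121 E=1024/655 F=1536/793] → run E
t=14: vr[C=1024/423 D=5120/3121 E=2048/655 F=1536/793] → run D
t=15: vr[C=1024/423 D=6144/3121 E=2048/655 F=1536/793] → run F
t=16: vr[C=1024/423 D=6144/3121 E=2048/655 F=2048/793] → run D
t=17: vr[C=1024/423 D=7168/3121 E=2048/655 F=2048/793] → run D
t=18: vr[C=1024/423 E=2048/655 F=2048/793] → run C
t=19: vr[E=2048/655 F=2048/793] → run F
t=20: vr[E=2048/655] → run E
t=21: vr[E=3072/655] → run E
t=22: vr[E=4096/655] → run E
t=23: vr[E=1024/131] → run E
t=24: vr[E=6144/655] → run E
t=25: (idle)

context switches = 19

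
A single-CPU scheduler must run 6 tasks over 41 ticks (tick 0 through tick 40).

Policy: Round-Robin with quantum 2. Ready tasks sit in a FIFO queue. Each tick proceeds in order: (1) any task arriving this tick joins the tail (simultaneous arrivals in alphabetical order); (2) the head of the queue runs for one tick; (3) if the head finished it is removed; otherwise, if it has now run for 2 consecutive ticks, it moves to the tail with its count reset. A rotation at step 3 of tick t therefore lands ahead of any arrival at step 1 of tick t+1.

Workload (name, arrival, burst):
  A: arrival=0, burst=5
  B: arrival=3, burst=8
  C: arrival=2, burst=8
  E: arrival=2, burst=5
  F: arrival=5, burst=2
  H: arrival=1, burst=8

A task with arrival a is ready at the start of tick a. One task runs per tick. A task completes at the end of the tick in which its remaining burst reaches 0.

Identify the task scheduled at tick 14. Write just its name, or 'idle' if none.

t=0: queue=[A] q_used=0 → run A
t=1: queue=[A,H] q_used=1 → run A
t=2: queue=[H,A,C,E] q_used=0 → run H
t=3: queue=[H,A,C,E,B] q_used=1 → run H
t=4: queue=[A,C,E,B,H] q_used=0 → run A
t=5: queue=[A,C,E,B,H,F] q_used=1 → run A
t=6: queue=[C,E,B,H,F,A] q_used=0 → run C
t=7: queue=[C,E,B,H,F,A] q_used=1 → run C
t=8: queue=[E,B,H,F,A,C] q_used=0 → run E
t=9: queue=[E,B,H,F,A,C] q_used=1 → run E
t=10: queue=[B,H,F,A,C,E] q_used=0 → run B
t=11: queue=[B,H,F,A,C,E] q_used=1 → run B
t=12: queue=[H,F,A,C,E,B] q_used=0 → run H
t=13: queue=[H,F,A,C,E,B] q_used=1 → run H
t=14: queue=[F,A,C,E,B,H] q_used=0 → run F
t=15: queue=[F,A,C,E,B,H] q_used=1 → run F
t=16: queue=[A,C,E,B,H] q_used=0 → run A
t=17: queue=[C,E,B,H] q_used=0 → run C
t=18: queue=[C,E,B,H] q_used=1 → run C
t=19: queue=[E,B,H,C] q_used=0 → run E
t=20: queue=[E,B,H,C] q_used=1 → run E
t=21: queue=[B,H,C,E] q_used=0 → run B
t=22: queue=[B,H,C,E] q_used=1 → run B
t=23: queue=[H,C,E,B] q_used=0 → run H
t=24: queue=[H,C,E,B] q_used=1 → run H
t=25: queue=[C,E,B,H] q_used=0 → run C
t=26: queue=[C,E,B,H] q_used=1 → run C
t=27: queue=[E,B,H,C] q_used=0 → run E
t=28: queue=[B,H,C] q_used=0 → run B
t=29: queue=[B,H,C] q_used=1 → run B
t=30: queue=[H,C,B] q_used=0 → run H
t=31: queue=[H,C,B] q_used=1 → run H
t=32: queue=[C,B] q_used=0 → run C
t=33: queue=[C,B] q_used=1 → run C
t=34: queue=[B] q_used=0 → run B
t=35: queue=[B] q_used=1 → run B
t=36: (idle)
t=37: (idle)
t=38: (idle)
t=39: (idle)
t=40: (idle)

running at tick 14 = F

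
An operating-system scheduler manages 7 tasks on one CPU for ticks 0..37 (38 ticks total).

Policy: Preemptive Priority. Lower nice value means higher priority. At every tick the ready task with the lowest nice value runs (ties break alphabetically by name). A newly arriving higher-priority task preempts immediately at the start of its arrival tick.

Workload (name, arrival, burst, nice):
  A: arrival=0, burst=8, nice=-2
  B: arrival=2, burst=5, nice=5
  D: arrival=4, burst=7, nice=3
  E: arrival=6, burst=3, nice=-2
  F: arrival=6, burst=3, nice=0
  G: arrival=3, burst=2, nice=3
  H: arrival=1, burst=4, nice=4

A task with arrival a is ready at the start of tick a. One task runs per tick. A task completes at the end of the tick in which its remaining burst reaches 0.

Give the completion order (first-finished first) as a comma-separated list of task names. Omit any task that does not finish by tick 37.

t=0: ready={A} → run A
t=1: ready={A,H} → run A
t=2: ready={A,B,H} → run A
t=3: ready={A,B,G,H} → run A
t=4: ready={A,B,D,G,H} → run A
t=5: ready={A,B,D,G,H} → run A
t=6: ready={A,B,D,E,F,G,H} → run A
t=7: ready={A,B,D,E,F,G,H} → run A
t=8: ready={B,D,E,F,G,H} → run E
t=9: ready={B,D,E,F,G,H} → run E
t=10: ready={B,D,E,F,G,H} → run E
t=11: ready={B,D,F,G,H} → run F
t=12: ready={B,D,F,G,H} → run F
t=13: ready={B,D,F,G,H} → run F
t=14: ready={B,D,G,H} → run D
t=15: ready={B,D,G,H} → run D
t=16: ready={B,D,G,H} → run D
t=17: ready={B,D,G,H} → run D
t=18: ready={B,D,G,H} → run D
t=19: ready={B,D,G,H} → run D
t=20: ready={B,D,G,H} → run D
t=21: ready={B,G,H} → run G
t=22: ready={B,G,H} → run G
t=23: ready={B,H} → run H
t=24: ready={B,H} → run H
t=25: ready={B,H} → run H
t=26: ready={B,H} → run H
t=27: ready={B} → run B
t=28: ready={B} → run B
t=29: ready={B} → run B
t=30: ready={B} → run B
t=31: ready={B} → run B
t=32: (idle)
t=33: (idle)
t=34: (idle)
t=35: (idle)
t=36: (idle)
t=37: (idle)

completion order = A, E, F, D, G, H, B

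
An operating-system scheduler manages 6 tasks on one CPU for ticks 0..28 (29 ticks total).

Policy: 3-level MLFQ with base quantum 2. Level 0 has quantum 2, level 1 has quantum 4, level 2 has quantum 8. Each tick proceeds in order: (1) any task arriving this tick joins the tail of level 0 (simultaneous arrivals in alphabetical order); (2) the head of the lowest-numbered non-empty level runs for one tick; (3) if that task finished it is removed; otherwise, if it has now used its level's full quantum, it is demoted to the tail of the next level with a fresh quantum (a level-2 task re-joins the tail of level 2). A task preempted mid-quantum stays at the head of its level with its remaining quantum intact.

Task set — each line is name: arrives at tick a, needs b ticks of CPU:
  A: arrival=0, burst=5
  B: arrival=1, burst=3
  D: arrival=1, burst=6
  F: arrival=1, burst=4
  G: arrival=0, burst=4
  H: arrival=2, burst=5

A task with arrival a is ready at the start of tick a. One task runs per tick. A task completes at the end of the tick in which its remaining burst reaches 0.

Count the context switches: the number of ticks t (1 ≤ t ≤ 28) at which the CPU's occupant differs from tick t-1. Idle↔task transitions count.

t=0: L0/L1/L2 = AG/-/- → run A
t=1: L0/L1/L2 = AGBDF/-/- → run A
t=2: L0/L1/L2 = GBDFH/A/- → run G
t=3: L0/L1/L2 = GBDFH/A/- → run G
t=4: L0/L1/L2 = BDFH/AG/- → run B
t=5: L0/L1/L2 = BDFH/AG/- → run B
t=6: L0/L1/L2 = DFH/AGB/- → run D
t=7: L0/L1/L2 = DFH/AGB/- → run D
t=8: L0/L1/L2 = FH/AGBD/- → run F
t=9: L0/L1/L2 = FH/AGBD/- → run F
t=10: L0/L1/L2 = H/AGBDF/- → run H
t=11: L0/L1/L2 = H/AGBDF/- → run H
t=12: L0/L1/L2 = -/AGBDFH/- → run A
t=13: L0/L1/L2 = -/AGBDFH/- → run A
t=14: L0/L1/L2 = -/AGBDFH/- → run A
t=15: L0/L1/L2 = -/GBDFH/- → run G
t=16: L0/L1/L2 = -/GBDFH/- → run G
t=17: L0/L1/L2 = -/BDFH/- → run B
t=18: L0/L1/L2 = -/DFH/- → run D
t=19: L0/L1/L2 = -/DFH/- → run D
t=20: L0/L1/L2 = -/DFH/- → run D
t=21: L0/L1/L2 = -/DFH/- → run D
t=22: L0/L1/L2 = -/FH/- → run F
t=23: L0/L1/L2 = -/FH/- → run F
t=24: L0/L1/L2 = -/H/- → run H
t=25: L0/L1/L2 = -/H/- → run H
t=26: L0/L1/L2 = -/H/- → run H
t=27: (idle)
t=28: (idle)

context switches = 12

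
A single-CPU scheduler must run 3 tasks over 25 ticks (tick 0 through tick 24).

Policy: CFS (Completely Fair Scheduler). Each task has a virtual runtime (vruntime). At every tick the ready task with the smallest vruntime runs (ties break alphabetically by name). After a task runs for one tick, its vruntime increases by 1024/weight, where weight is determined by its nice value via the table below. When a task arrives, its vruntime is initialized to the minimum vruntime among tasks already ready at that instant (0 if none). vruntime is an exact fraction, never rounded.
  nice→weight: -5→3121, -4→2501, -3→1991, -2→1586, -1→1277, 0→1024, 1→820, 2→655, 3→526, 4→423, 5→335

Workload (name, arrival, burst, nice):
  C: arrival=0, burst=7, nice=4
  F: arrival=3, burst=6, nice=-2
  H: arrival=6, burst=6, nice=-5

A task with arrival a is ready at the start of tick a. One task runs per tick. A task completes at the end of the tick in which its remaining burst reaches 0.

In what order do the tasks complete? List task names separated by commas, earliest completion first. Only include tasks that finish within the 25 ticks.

completion order = H, F, C

t=0: vr[C=0] → run C
t=1: vr[C=1024/423] → run C
t=2: vr[C=2048/423] → run C
t=3: vr[C=1024/141 F=1024/141] → run C
t=4: vr[C=4096/423 F=1024/141] → run F
t=5: vr[C=4096/423 F=884224/111813] → run F
t=6: vr[C=4096/423 F=956416/111813 H=956416/111813] → run F
t=7: vr[C=4096/423 F=1028608/111813 H=956416/111813] → run H
t=8: vr[C=4096/423 F=1028608/111813 H=3099470848/348968373] → run H
t=9: vr[C=4096/423 F=1028608/111813 H=3213967360/348968373] → run F
t=10: vr[C=4096/423 F=1100800/111813 H=3213967360/348968373] → run H
t=11: vr[C=4096/423 F=1100800/111813 H=3328463872/348968373] → run H
t=12: vr[C=4096/423 F=1100800/111813 H=3442960384/348968373] → run C
t=13: vr[C=5120/423 F=1100800/111813 H=3442960384/348968373] → run F
t=14: vr[C=5120/423 F=1172992/111813 H=3442960384/348968373] → run H
t=15: vr[C=5120/423 F=1172992/111813 H=3557456896/348968373] → run H
t=16: vr[C=5120/423 F=1172992/111813] → run F
t=17: vr[C=5120/423] → run C
t=18: vr[C=2048/141] → run C
t=19: (idle)
t=20: (idle)
t=21: (idle)
t=22: (idle)
t=23: (idle)
t=24: (idle)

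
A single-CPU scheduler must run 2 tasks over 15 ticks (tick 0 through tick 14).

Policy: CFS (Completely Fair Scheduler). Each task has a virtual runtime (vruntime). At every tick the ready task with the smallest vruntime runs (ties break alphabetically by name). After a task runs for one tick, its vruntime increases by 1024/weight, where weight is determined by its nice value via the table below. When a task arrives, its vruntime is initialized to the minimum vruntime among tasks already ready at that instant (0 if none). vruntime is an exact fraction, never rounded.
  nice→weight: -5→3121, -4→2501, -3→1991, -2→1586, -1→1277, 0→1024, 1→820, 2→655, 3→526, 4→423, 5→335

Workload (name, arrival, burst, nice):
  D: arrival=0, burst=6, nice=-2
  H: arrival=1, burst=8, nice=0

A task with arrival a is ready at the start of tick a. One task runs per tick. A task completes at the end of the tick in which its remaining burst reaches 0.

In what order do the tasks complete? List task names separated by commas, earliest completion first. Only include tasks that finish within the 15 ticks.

completion order = D, H

t=0: vr[D=0] → run D
t=1: vr[D=512/793 H=512/793] → run D
t=2: vr[D=1024/793 H=512/793] → run H
t=3: vr[D=1024/793 H=1305/793] → run D
t=4: vr[D=1536/793 H=1305/793] → run H
t=5: vr[D=1536/793 H=2098/793] → run D
t=6: vr[D=2048/793 H=2098/793] → run D
t=7: vr[D=2560/793 H=2098/793] → run H
t=8: vr[D=2560/793 H=2891/793] → run D
t=9: vr[H=2891/793] → run H
t=10: vr[H=3684/793] → run H
t=11: vr[H=4477/793] → run H
t=12: vr[H=5270/793] → run H
t=13: vr[H=6063/793] → run H
t=14: (idle)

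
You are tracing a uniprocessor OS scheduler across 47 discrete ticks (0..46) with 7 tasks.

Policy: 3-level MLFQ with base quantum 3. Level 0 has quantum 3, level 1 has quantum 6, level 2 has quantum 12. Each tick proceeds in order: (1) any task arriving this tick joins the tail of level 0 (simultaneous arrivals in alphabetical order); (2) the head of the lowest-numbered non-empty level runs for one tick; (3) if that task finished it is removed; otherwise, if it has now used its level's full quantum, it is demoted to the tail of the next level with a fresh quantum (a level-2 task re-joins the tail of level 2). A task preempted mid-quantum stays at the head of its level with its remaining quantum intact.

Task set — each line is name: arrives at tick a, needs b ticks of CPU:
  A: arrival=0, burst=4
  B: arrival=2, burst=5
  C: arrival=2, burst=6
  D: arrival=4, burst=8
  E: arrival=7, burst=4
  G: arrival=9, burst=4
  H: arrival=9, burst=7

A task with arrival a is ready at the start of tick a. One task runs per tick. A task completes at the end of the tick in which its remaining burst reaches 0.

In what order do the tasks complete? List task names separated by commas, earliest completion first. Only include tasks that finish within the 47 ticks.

completion order = A, B, C, D, E, G, H

t=0: L0/L1/L2 = A/-/- → run A
t=1: L0/L1/L2 = A/-/- → run A
t=2: L0/L1/L2 = ABC/-/- → run A
t=3: L0/L1/L2 = BC/A/- → run B
t=4: L0/L1/L2 = BCD/A/- → run B
t=5: L0/L1/L2 = BCD/A/- → run B
t=6: L0/L1/L2 = CD/AB/- → run C
t=7: L0/L1/L2 = CDE/AB/- → run C
t=8: L0/L1/L2 = CDE/AB/- → run C
t=9: L0/L1/L2 = DEGH/ABC/- → run D
t=10: L0/L1/L2 = DEGH/ABC/- → run D
t=11: L0/L1/L2 = DEGH/ABC/- → run D
t=12: L0/L1/L2 = EGH/ABCD/- → run E
t=13: L0/L1/L2 = EGH/ABCD/- → run E
t=14: L0/L1/L2 = EGH/ABCD/- → run E
t=15: L0/L1/L2 = GH/ABCDE/- → run G
t=16: L0/L1/L2 = GH/ABCDE/- → run G
t=17: L0/L1/L2 = GH/ABCDE/- → run G
t=18: L0/L1/L2 = H/ABCDEG/- → run H
t=19: L0/L1/L2 = H/ABCDEG/- → run H
t=20: L0/L1/L2 = H/ABCDEG/- → run H
t=21: L0/L1/L2 = -/ABCDEGH/- → run A
t=22: L0/L1/L2 = -/BCDEGH/- → run B
t=23: L0/L1/L2 = -/BCDEGH/- → run B
t=24: L0/L1/L2 = -/CDEGH/- → run C
t=25: L0/L1/L2 = -/CDEGH/- → run C
t=26: L0/L1/L2 = -/CDEGH/- → run C
t=27: L0/L1/L2 = -/DEGH/- → run D
t=28: L0/L1/L2 = -/DEGH/- → run D
t=29: L0/L1/L2 = -/DEGH/- → run D
t=30: L0/L1/L2 = -/DEGH/- → run D
t=31: L0/L1/L2 = -/DEGH/- → run D
t=32: L0/L1/L2 = -/EGH/- → run E
t=33: L0/L1/L2 = -/GH/- → run G
t=34: L0/L1/L2 = -/H/- → run H
t=35: L0/L1/L2 = -/H/- → run H
t=36: L0/L1/L2 = -/H/- → run H
t=37: L0/L1/L2 = -/H/- → run H
t=38: (idle)
t=39: (idle)
t=40: (idle)
t=41: (idle)
t=42: (idle)
t=43: (idle)
t=44: (idle)
t=45: (idle)
t=46: (idle)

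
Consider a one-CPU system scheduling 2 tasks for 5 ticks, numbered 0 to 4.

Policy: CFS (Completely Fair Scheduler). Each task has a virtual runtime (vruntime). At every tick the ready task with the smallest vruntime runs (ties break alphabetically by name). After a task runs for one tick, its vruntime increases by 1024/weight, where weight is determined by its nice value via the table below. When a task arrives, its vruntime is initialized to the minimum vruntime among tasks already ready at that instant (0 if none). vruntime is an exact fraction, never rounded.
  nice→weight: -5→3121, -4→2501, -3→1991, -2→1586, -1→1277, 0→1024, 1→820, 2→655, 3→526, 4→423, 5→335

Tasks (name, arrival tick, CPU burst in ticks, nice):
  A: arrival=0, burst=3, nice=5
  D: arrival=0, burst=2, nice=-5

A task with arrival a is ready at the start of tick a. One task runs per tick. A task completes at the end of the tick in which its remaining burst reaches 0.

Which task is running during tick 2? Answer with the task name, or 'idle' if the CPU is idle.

t=0: vr[A=0 D=0] → run A
t=1: vr[A=1024/335 D=0] → run D
t=2: vr[A=1024/335 D=1024/3121] → run D
t=3: vr[A=1024/335] → run A
t=4: vr[A=2048/335] → run A

running at tick 2 = D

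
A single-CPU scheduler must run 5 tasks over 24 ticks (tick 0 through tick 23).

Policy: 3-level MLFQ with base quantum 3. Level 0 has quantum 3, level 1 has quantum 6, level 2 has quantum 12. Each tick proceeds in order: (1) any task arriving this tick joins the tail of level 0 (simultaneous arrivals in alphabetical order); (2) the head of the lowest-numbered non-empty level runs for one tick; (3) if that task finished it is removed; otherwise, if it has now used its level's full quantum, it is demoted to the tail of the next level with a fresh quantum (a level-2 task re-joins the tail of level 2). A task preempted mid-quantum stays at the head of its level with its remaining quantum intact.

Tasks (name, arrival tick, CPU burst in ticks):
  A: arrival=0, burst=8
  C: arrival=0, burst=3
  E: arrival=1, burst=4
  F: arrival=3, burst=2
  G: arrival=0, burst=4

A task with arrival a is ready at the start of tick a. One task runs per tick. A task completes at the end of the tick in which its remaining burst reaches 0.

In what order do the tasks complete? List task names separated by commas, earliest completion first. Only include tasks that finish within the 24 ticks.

completion order = C, F, A, G, E

t=0: L0/L1/L2 = ACG/-/- → run A
t=1: L0/L1/L2 = ACGE/-/- → run A
t=2: L0/L1/L2 = ACGE/-/- → run A
t=3: L0/L1/L2 = CGEF/A/- → run C
t=4: L0/L1/L2 = CGEF/A/- → run C
t=5: L0/L1/L2 = CGEF/A/- → run C
t=6: L0/L1/L2 = GEF/A/- → run G
t=7: L0/L1/L2 = GEF/A/- → run G
t=8: L0/L1/L2 = GEF/A/- → run G
t=9: L0/L1/L2 = EF/AG/- → run E
t=10: L0/L1/L2 = EF/AG/- → run E
t=11: L0/L1/L2 = EF/AG/- → run E
t=12: L0/L1/L2 = F/AGE/- → run F
t=13: L0/L1/L2 = F/AGE/- → run F
t=14: L0/L1/L2 = -/AGE/- → run A
t=15: L0/L1/L2 = -/AGE/- → run A
t=16: L0/L1/L2 = -/AGE/- → run A
t=17: L0/L1/L2 = -/AGE/- → run A
t=18: L0/L1/L2 = -/AGE/- → run A
t=19: L0/L1/L2 = -/GE/- → run G
t=20: L0/L1/L2 = -/E/- → run E
t=21: (idle)
t=22: (idle)
t=23: (idle)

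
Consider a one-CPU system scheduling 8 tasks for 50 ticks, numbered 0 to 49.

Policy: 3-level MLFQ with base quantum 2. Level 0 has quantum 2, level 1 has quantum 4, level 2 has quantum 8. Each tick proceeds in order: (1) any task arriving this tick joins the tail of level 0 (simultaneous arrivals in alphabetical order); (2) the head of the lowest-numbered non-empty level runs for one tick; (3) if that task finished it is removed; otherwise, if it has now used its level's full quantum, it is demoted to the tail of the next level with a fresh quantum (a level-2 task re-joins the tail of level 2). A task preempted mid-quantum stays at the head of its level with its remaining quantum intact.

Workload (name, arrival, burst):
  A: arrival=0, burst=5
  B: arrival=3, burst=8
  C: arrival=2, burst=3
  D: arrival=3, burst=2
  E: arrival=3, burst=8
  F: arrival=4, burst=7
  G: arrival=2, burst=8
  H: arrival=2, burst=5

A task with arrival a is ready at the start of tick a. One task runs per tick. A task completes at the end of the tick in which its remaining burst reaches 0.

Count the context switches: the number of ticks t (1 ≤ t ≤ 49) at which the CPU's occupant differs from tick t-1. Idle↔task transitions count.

context switches = 19

t=0: L0/L1/L2 = A/-/- → run A
t=1: L0/L1/L2 = A/-/- → run A
t=2: L0/L1/L2 = CGH/A/- → run C
t=3: L0/L1/L2 = CGHBDE/A/- → run C
t=4: L0/L1/L2 = GHBDEF/AC/- → run G
t=5: L0/L1/L2 = GHBDEF/AC/- → run G
t=6: L0/L1/L2 = HBDEF/ACG/- → run H
t=7: L0/L1/L2 = HBDEF/ACG/- → run H
t=8: L0/L1/L2 = BDEF/ACGH/- → run B
t=9: L0/L1/L2 = BDEF/ACGH/- → run B
t=10: L0/L1/L2 = DEF/ACGHB/- → run D
t=11: L0/L1/L2 = DEF/ACGHB/- → run D
t=12: L0/L1/L2 = EF/ACGHB/- → run E
t=13: L0/L1/L2 = EF/ACGHB/- → run E
t=14: L0/L1/L2 = F/ACGHBE/- → run F
t=15: L0/L1/L2 = F/ACGHBE/- → run F
t=16: L0/L1/L2 = -/ACGHBEF/- → run A
t=17: L0/L1/L2 = -/ACGHBEF/- → run A
t=18: L0/L1/L2 = -/ACGHBEF/- → run A
t=19: L0/L1/L2 = -/CGHBEF/- → run C
t=20: L0/L1/L2 = -/GHBEF/- → run G
t=21: L0/L1/L2 = -/GHBEF/- → run G
t=22: L0/L1/L2 = -/GHBEF/- → run G
t=23: L0/L1/L2 = -/GHBEF/- → run G
t=24: L0/L1/L2 = -/HBEF/G → run H
t=25: L0/L1/L2 = -/HBEF/G → run H
t=26: L0/L1/L2 = -/HBEF/G → run H
t=27: L0/L1/L2 = -/BEF/G → run B
t=28: L0/L1/L2 = -/BEF/G → run B
t=29: L0/L1/L2 = -/BEF/G → run B
t=30: L0/L1/L2 = -/BEF/G → run B
t=31: L0/L1/L2 = -/EF/GB → run E
t=32: L0/L1/L2 = -/EF/GB → run E
t=33: L0/L1/L2 = -/EF/GB → run E
t=34: L0/L1/L2 = -/EF/GB → run E
t=35: L0/L1/L2 = -/F/GBE → run F
t=36: L0/L1/L2 = -/F/GBE → run F
t=37: L0/L1/L2 = -/F/GBE → run F
t=38: L0/L1/L2 = -/F/GBE → run F
t=39: L0/L1/L2 = -/-/GBEF → run G
t=40: L0/L1/L2 = -/-/GBEF → run G
t=41: L0/L1/L2 = -/-/BEF → run B
t=42: L0/L1/L2 = -/-/BEF → run B
t=43: L0/L1/L2 = -/-/EF → run E
t=44: L0/L1/L2 = -/-/EF → run E
t=45: L0/L1/L2 = -/-/F → run F
t=46: (idle)
t=47: (idle)
t=48: (idle)
t=49: (idle)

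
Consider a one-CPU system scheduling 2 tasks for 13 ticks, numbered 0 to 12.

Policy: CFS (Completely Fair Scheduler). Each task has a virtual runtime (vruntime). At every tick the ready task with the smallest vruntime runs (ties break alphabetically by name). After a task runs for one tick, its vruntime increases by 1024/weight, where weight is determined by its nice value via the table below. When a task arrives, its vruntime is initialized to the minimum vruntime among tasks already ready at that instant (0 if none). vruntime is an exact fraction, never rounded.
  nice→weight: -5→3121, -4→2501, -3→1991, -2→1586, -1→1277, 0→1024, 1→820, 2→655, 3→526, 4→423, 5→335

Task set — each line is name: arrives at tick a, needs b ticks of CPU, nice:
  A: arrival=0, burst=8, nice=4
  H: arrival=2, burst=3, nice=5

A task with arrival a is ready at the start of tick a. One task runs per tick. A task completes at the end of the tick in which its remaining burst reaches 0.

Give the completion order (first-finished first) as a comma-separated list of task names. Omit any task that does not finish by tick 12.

t=0: vr[A=0] → run A
t=1: vr[A=1024/423] → run A
t=2: vr[A=2048/423 H=2048/423] → run A
t=3: vr[A=1024/141 H=2048/423] → run H
t=4: vr[A=1024/141 H=1119232/141705] → run A
t=5: vr[A=4096/423 H=1119232/141705] → run H
t=6: vr[A=4096/423 H=1552384/141705] → run A
t=7: vr[A=5120/423 H=1552384/141705] → run H
t=8: vr[A=5120/423] → run A
t=9: vr[A=2048/141] → run A
t=10: vr[A=7168/423] → run A
t=11: (idle)
t=12: (idle)

completion order = H, A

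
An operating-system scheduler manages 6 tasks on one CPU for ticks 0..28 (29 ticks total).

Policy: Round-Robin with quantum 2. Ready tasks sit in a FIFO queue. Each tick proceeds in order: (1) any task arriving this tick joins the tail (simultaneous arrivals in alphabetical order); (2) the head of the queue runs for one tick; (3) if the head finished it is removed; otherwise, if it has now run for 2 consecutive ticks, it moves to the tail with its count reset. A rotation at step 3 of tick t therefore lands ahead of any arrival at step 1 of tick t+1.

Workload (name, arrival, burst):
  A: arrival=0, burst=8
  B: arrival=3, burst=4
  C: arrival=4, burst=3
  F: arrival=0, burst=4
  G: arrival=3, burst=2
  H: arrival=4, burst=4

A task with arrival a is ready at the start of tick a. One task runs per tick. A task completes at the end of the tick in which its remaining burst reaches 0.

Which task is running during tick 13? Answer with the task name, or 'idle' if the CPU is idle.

running at tick 13 = C

t=0: queue=[A,F] q_used=0 → run A
t=1: queue=[A,F] q_used=1 → run A
t=2: queue=[F,A] q_used=0 → run F
t=3: queue=[F,A,B,G] q_used=1 → run F
t=4: queue=[A,B,G,F,C,H] q_used=0 → run A
t=5: queue=[A,B,G,F,C,H] q_used=1 → run A
t=6: queue=[B,G,F,C,H,A] q_used=0 → run B
t=7: queue=[B,G,F,C,H,A] q_used=1 → run B
t=8: queue=[G,F,C,H,A,B] q_used=0 → run G
t=9: queue=[G,F,C,H,A,B] q_used=1 → run G
t=10: queue=[F,C,H,A,B] q_used=0 → run F
t=11: queue=[F,C,H,A,B] q_used=1 → run F
t=12: queue=[C,H,A,B] q_used=0 → run C
t=13: queue=[C,H,A,B] q_used=1 → run C
t=14: queue=[H,A,B,C] q_used=0 → run H
t=15: queue=[H,A,B,C] q_used=1 → run H
t=16: queue=[A,B,C,H] q_used=0 → run A
t=17: queue=[A,B,C,H] q_used=1 → run A
t=18: queue=[B,C,H,A] q_used=0 → run B
t=19: queue=[B,C,H,A] q_used=1 → run B
t=20: queue=[C,H,A] q_used=0 → run C
t=21: queue=[H,A] q_used=0 → run H
t=22: queue=[H,A] q_used=1 → run H
t=23: queue=[A] q_used=0 → run A
t=24: queue=[A] q_used=1 → run A
t=25: (idle)
t=26: (idle)
t=27: (idle)
t=28: (idle)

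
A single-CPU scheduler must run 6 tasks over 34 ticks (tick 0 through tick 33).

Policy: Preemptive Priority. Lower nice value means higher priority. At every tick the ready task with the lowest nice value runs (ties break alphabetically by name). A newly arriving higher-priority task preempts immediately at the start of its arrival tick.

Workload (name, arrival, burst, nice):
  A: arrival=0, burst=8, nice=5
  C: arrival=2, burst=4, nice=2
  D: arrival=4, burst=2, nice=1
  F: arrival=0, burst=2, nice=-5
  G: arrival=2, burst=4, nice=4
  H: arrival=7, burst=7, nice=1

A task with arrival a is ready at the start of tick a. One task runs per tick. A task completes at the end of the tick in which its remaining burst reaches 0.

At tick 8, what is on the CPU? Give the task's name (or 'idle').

t=0: ready={A,F} → run F
t=1: ready={A,F} → run F
t=2: ready={A,C,G} → run C
t=3: ready={A,C,G} → run C
t=4: ready={A,C,D,G} → run D
t=5: ready={A,C,D,G} → run D
t=6: ready={A,C,G} → run C
t=7: ready={A,C,G,H} → run H
t=8: ready={A,C,G,H} → run H
t=9: ready={A,C,G,H} → run H
t=10: ready={A,C,G,H} → run H
t=11: ready={A,C,G,H} → run H
t=12: ready={A,C,G,H} → run H
t=13: ready={A,C,G,H} → run H
t=14: ready={A,C,G} → run C
t=15: ready={A,G} → run G
t=16: ready={A,G} → run G
t=17: ready={A,G} → run G
t=18: ready={A,G} → run G
t=19: ready={A} → run A
t=20: ready={A} → run A
t=21: ready={A} → run A
t=22: ready={A} → run A
t=23: ready={A} → run A
t=24: ready={A} → run A
t=25: ready={A} → run A
t=26: ready={A} → run A
t=27: (idle)
t=28: (idle)
t=29: (idle)
t=30: (idle)
t=31: (idle)
t=32: (idle)
t=33: (idle)

running at tick 8 = H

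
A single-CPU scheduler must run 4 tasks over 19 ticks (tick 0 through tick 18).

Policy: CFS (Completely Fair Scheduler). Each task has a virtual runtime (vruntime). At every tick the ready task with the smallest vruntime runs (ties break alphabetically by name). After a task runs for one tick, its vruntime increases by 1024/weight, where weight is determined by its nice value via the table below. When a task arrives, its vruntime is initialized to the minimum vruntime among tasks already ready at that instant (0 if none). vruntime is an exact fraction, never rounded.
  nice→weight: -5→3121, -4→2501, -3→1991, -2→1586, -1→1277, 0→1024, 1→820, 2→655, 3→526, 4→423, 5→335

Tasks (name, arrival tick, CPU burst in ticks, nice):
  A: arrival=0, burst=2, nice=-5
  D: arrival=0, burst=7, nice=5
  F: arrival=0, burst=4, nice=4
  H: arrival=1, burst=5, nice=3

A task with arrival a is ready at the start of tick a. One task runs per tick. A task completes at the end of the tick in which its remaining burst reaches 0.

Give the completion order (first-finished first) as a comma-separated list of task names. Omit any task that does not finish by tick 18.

t=0: vr[A=0 D=0 F=0] → run A
t=1: vr[A=1024/3121 D=0 F=0 H=0] → run D
t=2: vr[A=1024/3121 D=1024/335 F=0 H=0] → run F
t=3: vr[A=1024/3121 D=1024/335 F=1024/423 H=0] → run H
t=4: vr[A=1024/3121 D=1024/335 F=1024/423 H=512/263] → run A
t=5: vr[D=1024/335 F=1024/423 H=512/263] → run H
t=6: vr[D=1024/335 F=1024/423 H=1024/263] → run F
t=7: vr[D=1024/335 F=2048/423 H=1024/263] → run D
t=8: vr[D=2048/335 F=2048/423 H=1024/263] → run H
t=9: vr[D=2048/335 F=2048/423 H=1536/263] → run F
t=10: vr[D=2048/335 F=1024/141 H=1536/263] → run H
t=11: vr[D=2048/335 F=1024/141 H=2048/263] → run D
t=12: vr[D=3072/335 F=1024/141 H=2048/263] → run F
t=13: vr[D=3072/335 H=2048/263] → run H
t=14: vr[D=3072/335] → run D
t=15: vr[D=4096/335] → run D
t=16: vr[D=1024/67] → run D
t=17: vr[D=6144/335] → run D
t=18: (idle)

completion order = A, F, H, D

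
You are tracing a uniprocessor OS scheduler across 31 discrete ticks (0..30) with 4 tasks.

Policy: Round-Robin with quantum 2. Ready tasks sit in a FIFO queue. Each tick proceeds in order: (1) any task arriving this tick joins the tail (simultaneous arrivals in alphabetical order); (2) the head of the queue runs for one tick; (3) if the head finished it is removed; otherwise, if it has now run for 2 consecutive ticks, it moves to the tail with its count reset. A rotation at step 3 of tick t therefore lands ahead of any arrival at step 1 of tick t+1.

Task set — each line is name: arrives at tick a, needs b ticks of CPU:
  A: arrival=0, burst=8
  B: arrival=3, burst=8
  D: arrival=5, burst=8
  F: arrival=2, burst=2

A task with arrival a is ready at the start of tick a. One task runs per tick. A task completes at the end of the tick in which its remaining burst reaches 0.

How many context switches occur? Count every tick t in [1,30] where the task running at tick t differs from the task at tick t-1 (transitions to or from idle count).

context switches = 12

t=0: queue=[A] q_used=0 → run A
t=1: queue=[A] q_used=1 → run A
t=2: queue=[A,F] q_used=0 → run A
t=3: queue=[A,F,B] q_used=1 → run A
t=4: queue=[F,B,A] q_used=0 → run F
t=5: queue=[F,B,A,D] q_used=1 → run F
t=6: queue=[B,A,D] q_used=0 → run B
t=7: queue=[B,A,D] q_used=1 → run B
t=8: queue=[A,D,B] q_used=0 → run A
t=9: queue=[A,D,B] q_used=1 → run A
t=10: queue=[D,B,A] q_used=0 → run D
t=11: queue=[D,B,A] q_used=1 → run D
t=12: queue=[B,A,D] q_used=0 → run B
t=13: queue=[B,A,D] q_used=1 → run B
t=14: queue=[A,D,B] q_used=0 → run A
t=15: queue=[A,D,B] q_used=1 → run A
t=16: queue=[D,B] q_used=0 → run D
t=17: queue=[D,B] q_used=1 → run D
t=18: queue=[B,D] q_used=0 → run B
t=19: queue=[B,D] q_used=1 → run B
t=20: queue=[D,B] q_used=0 → run D
t=21: queue=[D,B] q_used=1 → run D
t=22: queue=[B,D] q_used=0 → run B
t=23: queue=[B,D] q_used=1 → run B
t=24: queue=[D] q_used=0 → run D
t=25: queue=[D] q_used=1 → run D
t=26: (idle)
t=27: (idle)
t=28: (idle)
t=29: (idle)
t=30: (idle)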